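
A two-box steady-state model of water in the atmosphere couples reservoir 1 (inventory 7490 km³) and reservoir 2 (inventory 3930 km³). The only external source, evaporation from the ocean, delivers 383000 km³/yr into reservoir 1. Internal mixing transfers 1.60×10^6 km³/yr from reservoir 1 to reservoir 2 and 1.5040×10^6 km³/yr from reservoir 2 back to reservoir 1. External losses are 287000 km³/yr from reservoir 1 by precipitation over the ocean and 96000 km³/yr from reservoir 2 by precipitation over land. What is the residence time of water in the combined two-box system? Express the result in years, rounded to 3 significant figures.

0.0298 yr

Treat the two boxes together as one reservoir: the mixing fluxes between them are internal recycling, so τ = ΣM / Σ(external losses).
M_total = 7490 + 3930 = 11420 km³.
ΣF_external_out = 287000 + 96000 = 383000 km³/yr.
τ = M_total / ΣF_ext = 11420 / 383000 = 0.02982 yr.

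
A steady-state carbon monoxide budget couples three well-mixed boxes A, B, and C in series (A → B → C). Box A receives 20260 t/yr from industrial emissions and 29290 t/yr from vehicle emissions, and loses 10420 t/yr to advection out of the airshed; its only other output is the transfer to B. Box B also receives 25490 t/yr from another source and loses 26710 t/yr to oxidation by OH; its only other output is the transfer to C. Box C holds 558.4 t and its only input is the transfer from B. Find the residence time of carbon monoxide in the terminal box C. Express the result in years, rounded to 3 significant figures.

0.0147 yr

Box A: F(A→B) = (20260 + 29290) − 10420 = 39130 t/yr.
Box B: F(B→C) = (39130 + 25490) − 26710 = 37910 t/yr.
Box C throughput = its input = 37910 t/yr; τ = 558.4 / 37910 = 0.01473 yr.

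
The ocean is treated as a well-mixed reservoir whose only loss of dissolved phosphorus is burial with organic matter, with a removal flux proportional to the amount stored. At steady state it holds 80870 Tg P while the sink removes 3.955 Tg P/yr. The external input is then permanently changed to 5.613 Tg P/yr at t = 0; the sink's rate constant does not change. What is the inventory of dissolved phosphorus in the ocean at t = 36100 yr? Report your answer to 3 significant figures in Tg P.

The sink rate constant is k = F₀/M₀ = 3.955/80870 = 4.891×10^-5 yr⁻¹.
Solving dM/dt = F₁ − kM with M(0) = M₀ gives M(t) = F₁/k + (M₀ − F₁/k)·e^(−kt).
F₁/k = 5.613/4.891×10^-5 = 114770 Tg P; kt = 4.891×10^-5 × 36100 = 1.765, e^(−kt) = 0.1711.
M(36100) = 114770 + (80870 − 114770) × 0.1711 = 114770 − 5801 = 108970 Tg P.

109000 Tg P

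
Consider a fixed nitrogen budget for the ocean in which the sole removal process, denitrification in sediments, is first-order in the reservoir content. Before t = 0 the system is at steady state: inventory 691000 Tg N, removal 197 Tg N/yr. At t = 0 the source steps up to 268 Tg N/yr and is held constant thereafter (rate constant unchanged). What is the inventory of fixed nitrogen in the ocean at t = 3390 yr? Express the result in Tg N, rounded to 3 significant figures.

845000 Tg N

τ = M₀/F₀ = 691000/197 = 3508 yr; rate constant k = 1/τ.
New steady state M_∞ = F₁/k = F₁·τ = 268 × 3508 = 940040 Tg N.
M(t) = M_∞ + (M₀ − M_∞)·e^(−t/τ); t/τ = 3390/3508 = 0.9665, so e^(−t/τ) = 0.3804.
M(t) = 940040 − 249000 × 0.3804 = 845300 Tg N.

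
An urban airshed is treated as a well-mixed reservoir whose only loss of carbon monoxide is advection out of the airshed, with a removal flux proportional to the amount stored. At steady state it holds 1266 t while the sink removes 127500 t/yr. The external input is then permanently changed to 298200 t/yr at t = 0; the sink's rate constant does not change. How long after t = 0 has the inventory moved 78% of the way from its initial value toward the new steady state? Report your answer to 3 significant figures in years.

0.0150 yr

τ = M₀/F₀ = 1266/127500 = 0.009929 yr.
The remaining gap fraction is e^(−t/τ); 78% covered ⇒ e^(−t/τ) = 0.220.
t = −τ ln(0.220) = 0.009929 × 1.514 = 0.01503 yr.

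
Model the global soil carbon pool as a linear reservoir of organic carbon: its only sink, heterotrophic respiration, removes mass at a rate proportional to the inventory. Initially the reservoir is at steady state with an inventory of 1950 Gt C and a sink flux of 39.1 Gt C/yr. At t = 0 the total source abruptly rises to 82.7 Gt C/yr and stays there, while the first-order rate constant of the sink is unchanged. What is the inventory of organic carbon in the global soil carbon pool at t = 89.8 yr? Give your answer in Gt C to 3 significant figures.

Residence time τ = M₀/F₀ = 49.87 yr. The eventual steady state is M_∞ = M₀·(F₁/F₀) = 1950 × 82.7/39.1 = 4124.4 Gt C.
The anomaly ΔM(t) = M(t) − M_∞ decays as ΔM₀·e^(−t/τ) with ΔM₀ = 1950 − 4124.4 = −2174 Gt C.
At t = 89.8 yr, e^(−t/τ) = e^(−1.801) = 0.1652, so ΔM = −359.2 Gt C and M = 4124.4 − 359.2 = 3765.2 Gt C.

3770 Gt C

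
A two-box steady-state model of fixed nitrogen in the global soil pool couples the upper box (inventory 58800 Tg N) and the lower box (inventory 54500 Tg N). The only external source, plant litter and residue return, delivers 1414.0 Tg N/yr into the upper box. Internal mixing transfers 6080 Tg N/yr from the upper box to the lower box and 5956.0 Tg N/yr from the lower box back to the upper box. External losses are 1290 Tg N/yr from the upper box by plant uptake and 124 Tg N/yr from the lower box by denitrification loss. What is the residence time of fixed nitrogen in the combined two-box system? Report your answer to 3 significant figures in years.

80.1 yr

For the system as a whole, the A↔B exchange is internal and contributes nothing to the throughput; only the external sinks remove mass.
M_total = 58800 + 54500 = 113300 Tg N.
ΣF_external_out = 1290 + 124 = 1414.0 Tg N/yr.
τ = M_total / ΣF_ext = 113300 / 1414.0 = 80.13 yr.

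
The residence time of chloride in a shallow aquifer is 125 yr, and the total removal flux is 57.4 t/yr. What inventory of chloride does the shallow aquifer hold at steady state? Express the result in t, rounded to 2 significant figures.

τ = M/F ⇒ M = τ × F = 125 × 57.4 = 7175 t.

7200 t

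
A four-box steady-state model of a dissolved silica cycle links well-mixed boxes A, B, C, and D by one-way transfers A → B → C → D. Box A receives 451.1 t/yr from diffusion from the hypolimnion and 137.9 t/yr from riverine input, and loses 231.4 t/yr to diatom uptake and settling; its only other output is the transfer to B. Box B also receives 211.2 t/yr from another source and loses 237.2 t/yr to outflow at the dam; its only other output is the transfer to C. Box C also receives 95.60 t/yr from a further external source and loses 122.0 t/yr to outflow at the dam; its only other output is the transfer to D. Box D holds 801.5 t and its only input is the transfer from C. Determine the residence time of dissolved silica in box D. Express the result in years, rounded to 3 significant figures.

2.63 yr

Box A: F(A→B) = (451.1 + 137.9) − 231.4 = 357.60 t/yr.
Box B: F(B→C) = (357.60 + 211.2) − 237.2 = 331.60 t/yr.
Box C: F(C→D) = (331.60 + 95.60) − 122.0 = 305.20 t/yr.
Box D throughput = its input = 305.20 t/yr; τ = 801.5 / 305.20 = 2.626 yr.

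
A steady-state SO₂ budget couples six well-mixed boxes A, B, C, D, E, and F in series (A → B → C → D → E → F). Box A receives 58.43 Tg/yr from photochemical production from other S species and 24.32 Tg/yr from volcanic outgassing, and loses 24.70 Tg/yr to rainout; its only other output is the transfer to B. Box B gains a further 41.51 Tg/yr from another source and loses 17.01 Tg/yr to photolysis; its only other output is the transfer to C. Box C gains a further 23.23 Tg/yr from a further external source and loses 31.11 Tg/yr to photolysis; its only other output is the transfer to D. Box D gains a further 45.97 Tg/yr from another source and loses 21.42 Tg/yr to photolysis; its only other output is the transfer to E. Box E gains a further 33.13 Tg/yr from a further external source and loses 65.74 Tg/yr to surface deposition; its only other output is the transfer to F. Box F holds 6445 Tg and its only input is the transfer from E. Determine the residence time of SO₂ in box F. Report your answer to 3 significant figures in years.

96.8 yr

Box A: F(A→B) = (58.43 + 24.32) − 24.70 = 58.050 Tg/yr.
Box B: F(B→C) = (58.050 + 41.51) − 17.01 = 82.550 Tg/yr.
Box C: F(C→D) = (82.550 + 23.23) − 31.11 = 74.670 Tg/yr.
Box D: F(D→E) = (74.670 + 45.97) − 21.42 = 99.220 Tg/yr.
Box E: F(E→F) = (99.220 + 33.13) − 65.74 = 66.610 Tg/yr.
Box F throughput = its input = 66.610 Tg/yr; τ = 6445 / 66.610 = 96.76 yr.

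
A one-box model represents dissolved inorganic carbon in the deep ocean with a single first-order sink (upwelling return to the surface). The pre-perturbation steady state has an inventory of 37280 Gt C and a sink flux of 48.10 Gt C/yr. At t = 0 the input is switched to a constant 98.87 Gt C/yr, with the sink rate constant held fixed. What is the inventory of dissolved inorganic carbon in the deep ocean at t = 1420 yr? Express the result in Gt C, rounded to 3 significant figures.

τ = M₀/F₀ = 37280/48.10 = 775.1 yr; rate constant k = 1/τ.
New steady state M_∞ = F₁/k = F₁·τ = 98.87 × 775.1 = 76629 Gt C.
M(t) = M_∞ + (M₀ − M_∞)·e^(−t/τ); t/τ = 1420/775.1 = 1.832, so e^(−t/τ) = 0.1601.
M(t) = 76629 − 39350 × 0.1601 = 70331 Gt C.

70300 Gt C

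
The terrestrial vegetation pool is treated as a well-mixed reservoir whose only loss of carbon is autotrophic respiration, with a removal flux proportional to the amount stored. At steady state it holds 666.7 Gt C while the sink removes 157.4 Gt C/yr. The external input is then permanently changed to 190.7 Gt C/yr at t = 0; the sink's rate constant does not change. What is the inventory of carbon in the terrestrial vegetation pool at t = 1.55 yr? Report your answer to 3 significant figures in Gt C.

Residence time τ = M₀/F₀ = 4.236 yr. The eventual steady state is M_∞ = M₀·(F₁/F₀) = 666.7 × 190.7/157.4 = 807.75 Gt C.
The anomaly ΔM(t) = M(t) − M_∞ decays as ΔM₀·e^(−t/τ) with ΔM₀ = 666.7 − 807.75 = −141.0 Gt C.
At t = 1.55 yr, e^(−t/τ) = e^(−0.3659) = 0.6935, so ΔM = −97.82 Gt C and M = 807.75 − 97.82 = 709.92 Gt C.

710 Gt C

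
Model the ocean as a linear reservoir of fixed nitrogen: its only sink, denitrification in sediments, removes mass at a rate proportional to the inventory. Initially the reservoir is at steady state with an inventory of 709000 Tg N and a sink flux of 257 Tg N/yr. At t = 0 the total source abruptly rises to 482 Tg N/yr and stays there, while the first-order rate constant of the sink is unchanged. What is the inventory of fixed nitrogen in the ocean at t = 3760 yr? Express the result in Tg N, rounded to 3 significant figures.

1.17×10^6 Tg N

Residence time τ = M₀/F₀ = 2759 yr. The eventual steady state is M_∞ = M₀·(F₁/F₀) = 709000 × 482/257 = 1.3297×10^6 Tg N.
The anomaly ΔM(t) = M(t) − M_∞ decays as ΔM₀·e^(−t/τ) with ΔM₀ = 709000 − 1.3297×10^6 = −620700 Tg N.
At t = 3760 yr, e^(−t/τ) = e^(−1.363) = 0.2559, so ΔM = −158800 Tg N and M = 1.3297×10^6 − 158800 = 1.1709×10^6 Tg N.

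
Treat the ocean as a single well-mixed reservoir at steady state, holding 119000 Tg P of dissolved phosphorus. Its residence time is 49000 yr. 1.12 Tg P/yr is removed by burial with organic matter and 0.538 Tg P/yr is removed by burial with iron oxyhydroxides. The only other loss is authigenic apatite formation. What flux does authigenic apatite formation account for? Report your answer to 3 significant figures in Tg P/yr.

Total removal F = M/τ = 119000 / 49000 = 2.429 Tg P/yr.
Authigenic apatite formation = F − (1.12 + 0.538) = 2.429 − 1.658 = 0.7706 Tg P/yr.

0.771 Tg P/yr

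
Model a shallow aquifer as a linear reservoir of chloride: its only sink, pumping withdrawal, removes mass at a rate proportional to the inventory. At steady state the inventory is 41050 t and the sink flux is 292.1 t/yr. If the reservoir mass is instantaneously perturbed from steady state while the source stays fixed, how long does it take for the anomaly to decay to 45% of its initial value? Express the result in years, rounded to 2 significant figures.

110 yr

For a linear reservoir the anomaly decays as exp(−t/τ) with τ = M/F = 41050/292.1 = 140.5 yr.
exp(−t/τ) = 0.45 ⇒ t = −τ ln(0.45) = 140.5 × 0.7985 = 112.2 yr.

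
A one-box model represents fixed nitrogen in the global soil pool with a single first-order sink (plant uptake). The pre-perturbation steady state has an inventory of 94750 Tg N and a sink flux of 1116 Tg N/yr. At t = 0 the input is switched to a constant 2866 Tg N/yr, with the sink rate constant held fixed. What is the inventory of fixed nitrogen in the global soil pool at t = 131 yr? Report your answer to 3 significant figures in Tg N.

212000 Tg N

Residence time τ = M₀/F₀ = 84.90 yr. The eventual steady state is M_∞ = M₀·(F₁/F₀) = 94750 × 2866/1116 = 243330 Tg N.
The anomaly ΔM(t) = M(t) − M_∞ decays as ΔM₀·e^(−t/τ) with ΔM₀ = 94750 − 243330 = −148600 Tg N.
At t = 131 yr, e^(−t/τ) = e^(−1.543) = 0.2137, so ΔM = −31760 Tg N and M = 243330 − 31760 = 211570 Tg N.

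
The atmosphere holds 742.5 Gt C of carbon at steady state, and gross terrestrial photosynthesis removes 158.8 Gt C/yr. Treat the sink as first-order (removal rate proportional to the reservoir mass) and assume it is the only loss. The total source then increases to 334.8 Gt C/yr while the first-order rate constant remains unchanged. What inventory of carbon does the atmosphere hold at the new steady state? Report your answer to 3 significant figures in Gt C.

Rate constant k = F/M = 158.8 / 742.5 = 0.2139 yr⁻¹.
At the new steady state, source = k·M_new ⇒ M_new = 334.8 / 0.2139 = 1565 Gt C.
(Equivalently M_new = M × F_new/F_old = 742.5 × 334.8/158.8.)

1570 Gt C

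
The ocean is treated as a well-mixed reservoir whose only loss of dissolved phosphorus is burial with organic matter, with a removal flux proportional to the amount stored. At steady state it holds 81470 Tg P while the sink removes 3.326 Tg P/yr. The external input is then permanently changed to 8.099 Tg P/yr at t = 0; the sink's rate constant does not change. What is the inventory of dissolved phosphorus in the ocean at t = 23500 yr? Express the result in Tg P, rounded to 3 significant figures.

Residence time τ = M₀/F₀ = 24490 yr. The eventual steady state is M_∞ = M₀·(F₁/F₀) = 81470 × 8.099/3.326 = 198380 Tg P.
The anomaly ΔM(t) = M(t) − M_∞ decays as ΔM₀·e^(−t/τ) with ΔM₀ = 81470 − 198380 = −116900 Tg P.
At t = 23500 yr, e^(−t/τ) = e^(−0.9594) = 0.3831, so ΔM = −44790 Tg P and M = 198380 − 44790 = 153590 Tg P.

154000 Tg P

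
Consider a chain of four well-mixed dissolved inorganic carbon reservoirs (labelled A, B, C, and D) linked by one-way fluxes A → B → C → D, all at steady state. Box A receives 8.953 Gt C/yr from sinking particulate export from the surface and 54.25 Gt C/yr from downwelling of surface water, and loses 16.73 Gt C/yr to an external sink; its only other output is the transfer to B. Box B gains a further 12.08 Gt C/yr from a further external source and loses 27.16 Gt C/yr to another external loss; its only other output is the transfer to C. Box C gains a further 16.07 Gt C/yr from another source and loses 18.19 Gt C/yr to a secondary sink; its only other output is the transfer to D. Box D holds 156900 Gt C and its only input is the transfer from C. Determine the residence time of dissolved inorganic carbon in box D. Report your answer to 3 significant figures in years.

5360 yr

Box A: F(A→B) = (8.953 + 54.25) − 16.73 = 46.473 Gt C/yr.
Box B: F(B→C) = (46.473 + 12.08) − 27.16 = 31.393 Gt C/yr.
Box C: F(C→D) = (31.393 + 16.07) − 18.19 = 29.273 Gt C/yr.
Box D throughput = its input = 29.273 Gt C/yr; τ = 156900 / 29.273 = 5360 yr.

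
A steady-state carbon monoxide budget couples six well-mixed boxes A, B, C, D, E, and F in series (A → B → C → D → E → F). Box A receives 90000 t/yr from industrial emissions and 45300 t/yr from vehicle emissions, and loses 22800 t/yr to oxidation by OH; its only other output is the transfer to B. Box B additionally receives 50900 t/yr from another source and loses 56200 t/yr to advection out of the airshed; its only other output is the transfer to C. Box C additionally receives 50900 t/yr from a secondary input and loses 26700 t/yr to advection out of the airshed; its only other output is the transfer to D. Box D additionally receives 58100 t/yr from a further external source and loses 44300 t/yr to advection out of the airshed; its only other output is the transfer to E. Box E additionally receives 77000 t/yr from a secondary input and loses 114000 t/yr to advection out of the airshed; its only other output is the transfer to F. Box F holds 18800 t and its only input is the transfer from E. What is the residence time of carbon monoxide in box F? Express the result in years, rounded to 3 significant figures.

Box A: F(A→B) = (90000 + 45300) − 22800 = 112500 t/yr.
Box B: F(B→C) = (112500 + 50900) − 56200 = 107200 t/yr.
Box C: F(C→D) = (107200 + 50900) − 26700 = 131400 t/yr.
Box D: F(D→E) = (131400 + 58100) − 44300 = 145200 t/yr.
Box E: F(E→F) = (145200 + 77000) − 114000 = 108200 t/yr.
Box F throughput = its input = 108200 t/yr; τ = 18800 / 108200 = 0.1738 yr.

0.174 yr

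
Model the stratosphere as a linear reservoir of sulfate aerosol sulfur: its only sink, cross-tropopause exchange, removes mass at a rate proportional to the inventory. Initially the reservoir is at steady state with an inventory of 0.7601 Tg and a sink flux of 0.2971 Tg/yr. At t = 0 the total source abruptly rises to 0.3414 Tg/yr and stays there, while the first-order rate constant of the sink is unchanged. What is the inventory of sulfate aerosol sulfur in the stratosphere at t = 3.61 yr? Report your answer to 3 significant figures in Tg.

0.846 Tg

τ = M₀/F₀ = 0.7601/0.2971 = 2.558 yr; rate constant k = 1/τ.
New steady state M_∞ = F₁/k = F₁·τ = 0.3414 × 2.558 = 0.87344 Tg.
M(t) = M_∞ + (M₀ − M_∞)·e^(−t/τ); t/τ = 3.61/2.558 = 1.411, so e^(−t/τ) = 0.2439.
M(t) = 0.87344 − 0.1133 × 0.2439 = 0.84580 Tg.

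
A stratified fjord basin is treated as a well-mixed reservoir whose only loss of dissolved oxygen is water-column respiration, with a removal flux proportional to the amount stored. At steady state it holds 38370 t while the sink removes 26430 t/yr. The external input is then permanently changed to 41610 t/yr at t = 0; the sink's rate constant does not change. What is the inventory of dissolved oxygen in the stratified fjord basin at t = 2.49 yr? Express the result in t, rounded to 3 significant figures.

56400 t

Residence time τ = M₀/F₀ = 1.452 yr. The eventual steady state is M_∞ = M₀·(F₁/F₀) = 38370 × 41610/26430 = 60408 t.
The anomaly ΔM(t) = M(t) − M_∞ decays as ΔM₀·e^(−t/τ) with ΔM₀ = 38370 − 60408 = −22040 t.
At t = 2.49 yr, e^(−t/τ) = e^(−1.715) = 0.1799, so ΔM = −3965 t and M = 60408 − 3965 = 56442 t.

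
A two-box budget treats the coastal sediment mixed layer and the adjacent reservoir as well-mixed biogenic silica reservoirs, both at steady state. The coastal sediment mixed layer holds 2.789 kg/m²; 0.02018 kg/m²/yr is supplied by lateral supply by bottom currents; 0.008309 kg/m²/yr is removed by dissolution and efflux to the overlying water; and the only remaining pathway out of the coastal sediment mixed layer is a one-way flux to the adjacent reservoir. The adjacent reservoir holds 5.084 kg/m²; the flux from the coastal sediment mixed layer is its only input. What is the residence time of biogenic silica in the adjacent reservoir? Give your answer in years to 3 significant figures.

428 yr

Balance the coastal sediment mixed layer: ΣF_in = 0.020180 kg/m²/yr.
Flux to the adjacent reservoir = ΣF_in − (0.008309) = 0.011871 kg/m²/yr.
At steady state the output of the adjacent reservoir equals its input, 0.011871 kg/m²/yr.
τ = M / F = 5.084 / 0.011871 = 428.3 yr.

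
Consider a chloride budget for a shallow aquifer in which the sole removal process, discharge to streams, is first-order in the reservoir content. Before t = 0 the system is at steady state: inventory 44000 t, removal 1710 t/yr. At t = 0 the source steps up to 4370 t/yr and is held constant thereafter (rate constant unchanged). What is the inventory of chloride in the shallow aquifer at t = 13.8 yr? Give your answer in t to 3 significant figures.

72400 t

The sink rate constant is k = F₀/M₀ = 1710/44000 = 0.03886 yr⁻¹.
Solving dM/dt = F₁ − kM with M(0) = M₀ gives M(t) = F₁/k + (M₀ − F₁/k)·e^(−kt).
F₁/k = 4370/0.03886 = 112440 t; kt = 0.03886 × 13.8 = 0.5363, e^(−kt) = 0.5849.
M(13.8) = 112440 + (44000 − 112440) × 0.5849 = 112440 − 40030 = 72411 t.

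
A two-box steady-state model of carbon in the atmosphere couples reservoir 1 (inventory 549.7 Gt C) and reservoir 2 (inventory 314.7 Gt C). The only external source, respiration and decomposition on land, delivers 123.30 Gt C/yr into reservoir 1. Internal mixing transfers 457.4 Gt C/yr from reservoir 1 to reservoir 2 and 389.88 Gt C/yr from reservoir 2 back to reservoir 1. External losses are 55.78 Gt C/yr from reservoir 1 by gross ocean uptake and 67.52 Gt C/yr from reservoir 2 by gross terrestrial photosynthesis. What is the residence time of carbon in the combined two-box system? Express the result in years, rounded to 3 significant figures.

7.01 yr

For the system as a whole, the A↔B exchange is internal and contributes nothing to the throughput; only the external sinks remove mass.
M_total = 549.7 + 314.7 = 864.40 Gt C.
ΣF_external_out = 55.78 + 67.52 = 123.30 Gt C/yr.
τ = M_total / ΣF_ext = 864.40 / 123.30 = 7.011 yr.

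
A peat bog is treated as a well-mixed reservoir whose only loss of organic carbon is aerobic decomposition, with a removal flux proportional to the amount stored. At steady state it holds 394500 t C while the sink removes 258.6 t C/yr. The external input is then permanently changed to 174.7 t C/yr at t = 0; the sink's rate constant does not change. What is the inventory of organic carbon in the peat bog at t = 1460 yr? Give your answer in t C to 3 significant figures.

316000 t C

Residence time τ = M₀/F₀ = 1526 yr. The eventual steady state is M_∞ = M₀·(F₁/F₀) = 394500 × 174.7/258.6 = 266510 t C.
The anomaly ΔM(t) = M(t) − M_∞ decays as ΔM₀·e^(−t/τ) with ΔM₀ = 394500 − 266510 = 128000 t C.
At t = 1460 yr, e^(−t/τ) = e^(−0.9570) = 0.3840, so ΔM = 49150 t C and M = 266510 + 49150 = 315660 t C.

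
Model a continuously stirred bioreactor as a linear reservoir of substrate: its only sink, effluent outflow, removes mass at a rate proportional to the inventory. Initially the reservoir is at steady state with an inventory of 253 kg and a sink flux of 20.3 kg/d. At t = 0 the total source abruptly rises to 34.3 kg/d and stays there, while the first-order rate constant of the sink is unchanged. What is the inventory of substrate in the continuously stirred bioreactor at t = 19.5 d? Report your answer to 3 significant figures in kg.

Residence time τ = M₀/F₀ = 12.46 d. The eventual steady state is M_∞ = M₀·(F₁/F₀) = 253 × 34.3/20.3 = 427.48 kg.
The anomaly ΔM(t) = M(t) − M_∞ decays as ΔM₀·e^(−t/τ) with ΔM₀ = 253 − 427.48 = −174.5 kg.
At t = 19.5 d, e^(−t/τ) = e^(−1.565) = 0.2092, so ΔM = −36.50 kg and M = 427.48 − 36.50 = 390.99 kg.

391 kg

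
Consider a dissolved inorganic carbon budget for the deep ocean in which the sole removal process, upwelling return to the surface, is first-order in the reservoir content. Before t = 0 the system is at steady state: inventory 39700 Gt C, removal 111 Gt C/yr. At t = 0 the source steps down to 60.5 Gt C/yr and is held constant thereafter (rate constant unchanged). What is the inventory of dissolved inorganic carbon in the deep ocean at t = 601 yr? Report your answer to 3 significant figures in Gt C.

τ = M₀/F₀ = 39700/111 = 357.7 yr; rate constant k = 1/τ.
New steady state M_∞ = F₁/k = F₁·τ = 60.5 × 357.7 = 21638 Gt C.
M(t) = M_∞ + (M₀ − M_∞)·e^(−t/τ); t/τ = 601/357.7 = 1.680, so e^(−t/τ) = 0.1863.
M(t) = 21638 + 18060 × 0.1863 = 25003 Gt C.

25000 Gt C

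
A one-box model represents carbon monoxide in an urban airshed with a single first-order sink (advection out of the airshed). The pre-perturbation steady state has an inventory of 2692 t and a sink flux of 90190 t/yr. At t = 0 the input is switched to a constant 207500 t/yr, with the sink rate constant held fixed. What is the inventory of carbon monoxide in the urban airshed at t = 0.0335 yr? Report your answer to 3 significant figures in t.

5050 t

The sink rate constant is k = F₀/M₀ = 90190/2692 = 33.50 yr⁻¹.
Solving dM/dt = F₁ − kM with M(0) = M₀ gives M(t) = F₁/k + (M₀ − F₁/k)·e^(−kt).
F₁/k = 207500/33.50 = 6193.5 t; kt = 33.50 × 0.0335 = 1.122, e^(−kt) = 0.3255.
M(0.0335) = 6193.5 + (2692 − 6193.5) × 0.3255 = 6193.5 − 1140 = 5053.7 t.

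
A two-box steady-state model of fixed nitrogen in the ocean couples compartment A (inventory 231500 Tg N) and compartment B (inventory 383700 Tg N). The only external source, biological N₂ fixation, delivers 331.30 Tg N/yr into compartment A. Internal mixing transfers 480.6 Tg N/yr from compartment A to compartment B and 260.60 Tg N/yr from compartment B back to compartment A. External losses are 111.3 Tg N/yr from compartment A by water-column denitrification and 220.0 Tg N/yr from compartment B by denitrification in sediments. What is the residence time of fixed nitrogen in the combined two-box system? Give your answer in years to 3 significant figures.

For the system as a whole, the A↔B exchange is internal and contributes nothing to the throughput; only the external sinks remove mass.
M_total = 231500 + 383700 = 615200 Tg N.
ΣF_external_out = 111.3 + 220.0 = 331.30 Tg N/yr.
τ = M_total / ΣF_ext = 615200 / 331.30 = 1857 yr.

1860 yr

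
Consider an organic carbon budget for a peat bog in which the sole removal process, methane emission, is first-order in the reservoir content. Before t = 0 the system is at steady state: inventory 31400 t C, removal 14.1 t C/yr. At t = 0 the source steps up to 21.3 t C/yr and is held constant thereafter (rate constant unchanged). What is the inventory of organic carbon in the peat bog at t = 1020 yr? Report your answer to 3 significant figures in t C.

τ = M₀/F₀ = 31400/14.1 = 2227 yr; rate constant k = 1/τ.
New steady state M_∞ = F₁/k = F₁·τ = 21.3 × 2227 = 47434 t C.
M(t) = M_∞ + (M₀ − M_∞)·e^(−t/τ); t/τ = 1020/2227 = 0.4580, so e^(−t/τ) = 0.6325.
M(t) = 47434 − 16030 × 0.6325 = 37292 t C.

37300 t C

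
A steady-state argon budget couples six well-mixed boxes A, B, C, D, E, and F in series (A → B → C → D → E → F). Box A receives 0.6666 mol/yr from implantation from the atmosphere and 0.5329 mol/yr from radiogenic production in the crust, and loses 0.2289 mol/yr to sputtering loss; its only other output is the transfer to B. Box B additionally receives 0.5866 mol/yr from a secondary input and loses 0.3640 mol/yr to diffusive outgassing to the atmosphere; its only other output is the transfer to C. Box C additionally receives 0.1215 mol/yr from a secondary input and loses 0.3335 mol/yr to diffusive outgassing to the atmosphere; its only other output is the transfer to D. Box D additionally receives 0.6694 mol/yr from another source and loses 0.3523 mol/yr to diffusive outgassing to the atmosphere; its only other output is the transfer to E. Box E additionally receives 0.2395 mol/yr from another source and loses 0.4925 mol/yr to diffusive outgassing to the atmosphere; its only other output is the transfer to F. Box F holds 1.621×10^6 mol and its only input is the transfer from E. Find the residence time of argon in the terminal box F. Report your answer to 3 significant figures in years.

1.55×10^6 yr

Box A: F(A→B) = (0.6666 + 0.5329) − 0.2289 = 0.97060 mol/yr.
Box B: F(B→C) = (0.97060 + 0.5866) − 0.3640 = 1.1932 mol/yr.
Box C: F(C→D) = (1.1932 + 0.1215) − 0.3335 = 0.98120 mol/yr.
Box D: F(D→E) = (0.98120 + 0.6694) − 0.3523 = 1.2983 mol/yr.
Box E: F(E→F) = (1.2983 + 0.2395) − 0.4925 = 1.0453 mol/yr.
Box F throughput = its input = 1.0453 mol/yr; τ = 1.621×10^6 / 1.0453 = 1.551×10^6 yr.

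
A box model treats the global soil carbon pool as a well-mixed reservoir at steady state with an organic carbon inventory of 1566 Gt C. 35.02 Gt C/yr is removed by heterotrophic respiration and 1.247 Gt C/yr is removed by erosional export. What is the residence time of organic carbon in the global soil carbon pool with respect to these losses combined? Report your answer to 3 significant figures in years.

43.2 yr

Total removal = 35.02 + 1.247 = 36.267 Gt C/yr.
τ = M / ΣF_out = 1566 / 36.267 = 43.18 yr.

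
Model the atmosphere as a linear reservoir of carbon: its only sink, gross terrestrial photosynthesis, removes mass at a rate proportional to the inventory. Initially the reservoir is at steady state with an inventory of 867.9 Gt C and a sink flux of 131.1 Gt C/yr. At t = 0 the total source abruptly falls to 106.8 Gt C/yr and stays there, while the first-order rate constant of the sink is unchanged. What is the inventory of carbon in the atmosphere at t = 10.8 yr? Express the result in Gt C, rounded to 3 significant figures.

739 Gt C

The sink rate constant is k = F₀/M₀ = 131.1/867.9 = 0.1511 yr⁻¹.
Solving dM/dt = F₁ − kM with M(0) = M₀ gives M(t) = F₁/k + (M₀ − F₁/k)·e^(−kt).
F₁/k = 106.8/0.1511 = 707.03 Gt C; kt = 0.1511 × 10.8 = 1.631, e^(−kt) = 0.1957.
M(10.8) = 707.03 + (867.9 − 707.03) × 0.1957 = 707.03 + 31.48 = 738.51 Gt C.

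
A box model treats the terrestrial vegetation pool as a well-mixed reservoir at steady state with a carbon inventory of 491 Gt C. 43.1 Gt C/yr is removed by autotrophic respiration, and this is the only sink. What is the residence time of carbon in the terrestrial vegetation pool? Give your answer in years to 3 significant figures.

τ = M / F = 491 / 43.1 = 11.39 yr.

11.4 yr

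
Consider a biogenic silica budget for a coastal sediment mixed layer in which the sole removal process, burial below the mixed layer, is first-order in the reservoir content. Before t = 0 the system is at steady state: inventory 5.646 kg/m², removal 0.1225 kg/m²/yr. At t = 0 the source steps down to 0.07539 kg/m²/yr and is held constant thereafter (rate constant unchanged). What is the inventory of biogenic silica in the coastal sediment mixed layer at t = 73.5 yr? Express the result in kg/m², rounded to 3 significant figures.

3.92 kg/m²

τ = M₀/F₀ = 5.646/0.1225 = 46.09 yr; rate constant k = 1/τ.
New steady state M_∞ = F₁/k = F₁·τ = 0.07539 × 46.09 = 3.4747 kg/m².
M(t) = M_∞ + (M₀ − M_∞)·e^(−t/τ); t/τ = 73.5/46.09 = 1.595, so e^(−t/τ) = 0.2030.
M(t) = 3.4747 + 2.171 × 0.2030 = 3.9154 kg/m².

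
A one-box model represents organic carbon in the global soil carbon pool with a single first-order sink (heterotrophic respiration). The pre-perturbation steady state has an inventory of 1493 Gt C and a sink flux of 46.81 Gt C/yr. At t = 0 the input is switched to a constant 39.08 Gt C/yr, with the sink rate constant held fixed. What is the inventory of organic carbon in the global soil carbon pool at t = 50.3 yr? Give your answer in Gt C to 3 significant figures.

1300 Gt C

Residence time τ = M₀/F₀ = 31.89 yr. The eventual steady state is M_∞ = M₀·(F₁/F₀) = 1493 × 39.08/46.81 = 1246.5 Gt C.
The anomaly ΔM(t) = M(t) − M_∞ decays as ΔM₀·e^(−t/τ) with ΔM₀ = 1493 − 1246.5 = 246.5 Gt C.
At t = 50.3 yr, e^(−t/τ) = e^(−1.577) = 0.2066, so ΔM = 50.93 Gt C and M = 1246.5 + 50.93 = 1297.4 Gt C.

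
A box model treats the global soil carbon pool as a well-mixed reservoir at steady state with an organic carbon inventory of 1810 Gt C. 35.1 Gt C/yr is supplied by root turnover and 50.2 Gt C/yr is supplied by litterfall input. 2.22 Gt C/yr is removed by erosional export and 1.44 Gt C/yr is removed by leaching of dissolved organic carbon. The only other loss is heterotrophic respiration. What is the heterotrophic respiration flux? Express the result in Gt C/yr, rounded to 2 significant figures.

82 Gt C/yr

At steady state ΣF_in = ΣF_out.
ΣF_in = 35.1 + 50.2 = 85.300 Gt C/yr.
Heterotrophic respiration flux = ΣF_in − (2.22 + 1.44) = 85.300 − 3.660 = 81.64 Gt C/yr.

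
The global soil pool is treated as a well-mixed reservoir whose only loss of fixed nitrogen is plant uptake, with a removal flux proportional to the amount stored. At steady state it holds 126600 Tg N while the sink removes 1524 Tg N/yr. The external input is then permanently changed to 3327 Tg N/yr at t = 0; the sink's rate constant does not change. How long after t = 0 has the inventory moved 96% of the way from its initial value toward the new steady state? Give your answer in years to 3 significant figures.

267 yr

τ = M₀/F₀ = 126600/1524 = 83.07 yr.
The remaining gap fraction is e^(−t/τ); 96% covered ⇒ e^(−t/τ) = 0.0400.
t = −τ ln(0.0400) = 83.07 × 3.219 = 267.4 yr.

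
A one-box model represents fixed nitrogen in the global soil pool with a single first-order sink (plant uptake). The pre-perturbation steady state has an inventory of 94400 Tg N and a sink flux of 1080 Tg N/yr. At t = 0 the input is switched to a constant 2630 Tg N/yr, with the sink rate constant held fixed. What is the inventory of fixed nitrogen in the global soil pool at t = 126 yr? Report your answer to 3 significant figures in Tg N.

The sink rate constant is k = F₀/M₀ = 1080/94400 = 0.01144 yr⁻¹.
Solving dM/dt = F₁ − kM with M(0) = M₀ gives M(t) = F₁/k + (M₀ − F₁/k)·e^(−kt).
F₁/k = 2630/0.01144 = 229880 Tg N; kt = 0.01144 × 126 = 1.442, e^(−kt) = 0.2366.
M(126) = 229880 + (94400 − 229880) × 0.2366 = 229880 − 32050 = 197830 Tg N.

198000 Tg N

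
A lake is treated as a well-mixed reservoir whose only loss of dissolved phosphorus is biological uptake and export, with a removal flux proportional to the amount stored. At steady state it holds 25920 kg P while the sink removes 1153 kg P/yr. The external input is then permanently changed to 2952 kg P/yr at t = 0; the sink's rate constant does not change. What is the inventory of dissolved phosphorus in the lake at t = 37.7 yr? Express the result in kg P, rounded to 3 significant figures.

58800 kg P

Residence time τ = M₀/F₀ = 22.48 yr. The eventual steady state is M_∞ = M₀·(F₁/F₀) = 25920 × 2952/1153 = 66362 kg P.
The anomaly ΔM(t) = M(t) − M_∞ decays as ΔM₀·e^(−t/τ) with ΔM₀ = 25920 − 66362 = −40440 kg P.
At t = 37.7 yr, e^(−t/τ) = e^(−1.677) = 0.1869, so ΔM = −7560 kg P and M = 66362 − 7560 = 58802 kg P.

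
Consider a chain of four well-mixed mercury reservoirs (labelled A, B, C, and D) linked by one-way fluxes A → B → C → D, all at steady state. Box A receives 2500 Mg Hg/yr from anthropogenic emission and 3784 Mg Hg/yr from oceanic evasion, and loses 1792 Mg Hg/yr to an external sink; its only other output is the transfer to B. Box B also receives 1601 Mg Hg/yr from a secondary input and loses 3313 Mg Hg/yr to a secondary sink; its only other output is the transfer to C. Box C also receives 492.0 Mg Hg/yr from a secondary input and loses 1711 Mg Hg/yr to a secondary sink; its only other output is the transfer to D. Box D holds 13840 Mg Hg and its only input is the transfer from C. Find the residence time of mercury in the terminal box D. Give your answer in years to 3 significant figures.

8.87 yr

Box A: F(A→B) = (2500 + 3784) − 1792 = 4492.0 Mg Hg/yr.
Box B: F(B→C) = (4492.0 + 1601) − 3313 = 2780.0 Mg Hg/yr.
Box C: F(C→D) = (2780.0 + 492.0) − 1711 = 1561.0 Mg Hg/yr.
Box D throughput = its input = 1561.0 Mg Hg/yr; τ = 13840 / 1561.0 = 8.866 yr.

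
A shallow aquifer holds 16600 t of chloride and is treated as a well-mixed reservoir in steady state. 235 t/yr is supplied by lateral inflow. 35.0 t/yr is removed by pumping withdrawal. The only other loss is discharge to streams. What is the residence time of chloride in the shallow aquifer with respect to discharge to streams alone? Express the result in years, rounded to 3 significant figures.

At steady state ΣF_in = ΣF_out.
ΣF_in = 235.00 t/yr.
Discharge to streams flux = ΣF_in − (35.0) = 235.00 − 35.00 = 200.0 t/yr.
τ = M / F = 16600 / 200.0 = 83.00 yr.

83.0 yr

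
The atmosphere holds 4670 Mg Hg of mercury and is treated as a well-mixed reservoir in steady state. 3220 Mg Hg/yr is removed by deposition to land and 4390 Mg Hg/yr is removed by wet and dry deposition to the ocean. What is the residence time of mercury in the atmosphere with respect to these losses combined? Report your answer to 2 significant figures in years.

Total removal = 3220 + 4390 = 7610.0 Mg Hg/yr.
τ = M / ΣF_out = 4670 / 7610.0 = 0.6137 yr.

0.61 yr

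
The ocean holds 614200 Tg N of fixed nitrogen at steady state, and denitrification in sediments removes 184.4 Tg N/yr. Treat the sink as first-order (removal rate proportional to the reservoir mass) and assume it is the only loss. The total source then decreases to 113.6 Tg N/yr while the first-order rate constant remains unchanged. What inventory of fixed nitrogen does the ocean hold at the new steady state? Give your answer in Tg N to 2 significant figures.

Rate constant k = F/M = 184.4 / 614200 = 0.0003002 yr⁻¹.
At the new steady state, source = k·M_new ⇒ M_new = 113.6 / 0.0003002 = 378400 Tg N.
(Equivalently M_new = M × F_new/F_old = 614200 × 113.6/184.4.)

380000 Tg N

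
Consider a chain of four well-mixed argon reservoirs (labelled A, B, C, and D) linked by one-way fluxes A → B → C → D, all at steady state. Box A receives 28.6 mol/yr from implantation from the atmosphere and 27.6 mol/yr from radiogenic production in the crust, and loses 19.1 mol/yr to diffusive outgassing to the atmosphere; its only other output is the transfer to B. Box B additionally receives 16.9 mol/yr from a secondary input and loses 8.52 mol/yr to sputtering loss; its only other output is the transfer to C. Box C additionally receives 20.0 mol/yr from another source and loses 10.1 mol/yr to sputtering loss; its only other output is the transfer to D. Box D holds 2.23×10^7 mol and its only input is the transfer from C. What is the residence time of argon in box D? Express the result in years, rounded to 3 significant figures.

403000 yr

Box A: F(A→B) = (28.6 + 27.6) − 19.1 = 37.100 mol/yr.
Box B: F(B→C) = (37.100 + 16.9) − 8.52 = 45.480 mol/yr.
Box C: F(C→D) = (45.480 + 20.0) − 10.1 = 55.380 mol/yr.
Box D throughput = its input = 55.380 mol/yr; τ = 2.23×10^7 / 55.380 = 402700 yr.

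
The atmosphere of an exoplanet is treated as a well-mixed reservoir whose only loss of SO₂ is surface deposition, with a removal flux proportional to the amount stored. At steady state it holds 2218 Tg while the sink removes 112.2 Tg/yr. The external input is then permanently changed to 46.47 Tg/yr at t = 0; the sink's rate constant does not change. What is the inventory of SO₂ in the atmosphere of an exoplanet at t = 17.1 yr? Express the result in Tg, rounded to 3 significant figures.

1470 Tg

Residence time τ = M₀/F₀ = 19.77 yr. The eventual steady state is M_∞ = M₀·(F₁/F₀) = 2218 × 46.47/112.2 = 918.63 Tg.
The anomaly ΔM(t) = M(t) − M_∞ decays as ΔM₀·e^(−t/τ) with ΔM₀ = 2218 − 918.63 = 1299 Tg.
At t = 17.1 yr, e^(−t/τ) = e^(−0.8650) = 0.4210, so ΔM = 547.1 Tg and M = 918.63 + 547.1 = 1465.7 Tg.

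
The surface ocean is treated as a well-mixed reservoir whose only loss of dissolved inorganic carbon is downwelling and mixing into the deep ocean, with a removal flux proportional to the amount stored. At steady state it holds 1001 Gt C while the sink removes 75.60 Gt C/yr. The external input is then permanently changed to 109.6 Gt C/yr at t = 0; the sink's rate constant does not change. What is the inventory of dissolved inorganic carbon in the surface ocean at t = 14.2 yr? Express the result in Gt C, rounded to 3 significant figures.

1300 Gt C

The sink rate constant is k = F₀/M₀ = 75.60/1001 = 0.07552 yr⁻¹.
Solving dM/dt = F₁ − kM with M(0) = M₀ gives M(t) = F₁/k + (M₀ − F₁/k)·e^(−kt).
F₁/k = 109.6/0.07552 = 1451.2 Gt C; kt = 0.07552 × 14.2 = 1.072, e^(−kt) = 0.3422.
M(14.2) = 1451.2 + (1001 − 1451.2) × 0.3422 = 1451.2 − 154.0 = 1297.1 Gt C.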